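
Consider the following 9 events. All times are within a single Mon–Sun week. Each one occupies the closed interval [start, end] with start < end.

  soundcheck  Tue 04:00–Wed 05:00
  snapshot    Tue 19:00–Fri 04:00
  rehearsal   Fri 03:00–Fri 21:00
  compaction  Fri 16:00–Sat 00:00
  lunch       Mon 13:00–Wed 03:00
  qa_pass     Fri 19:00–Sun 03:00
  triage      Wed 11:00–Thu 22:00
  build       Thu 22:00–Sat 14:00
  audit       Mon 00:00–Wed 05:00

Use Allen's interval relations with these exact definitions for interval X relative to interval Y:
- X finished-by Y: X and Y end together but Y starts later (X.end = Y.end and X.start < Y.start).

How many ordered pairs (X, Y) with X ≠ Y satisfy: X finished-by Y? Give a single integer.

Checking all 72 ordered pairs for relation 'finished-by'; matching pairs in alphabetical order:
(audit, soundcheck): audit finished-by soundcheck ✓
Count: 1.

1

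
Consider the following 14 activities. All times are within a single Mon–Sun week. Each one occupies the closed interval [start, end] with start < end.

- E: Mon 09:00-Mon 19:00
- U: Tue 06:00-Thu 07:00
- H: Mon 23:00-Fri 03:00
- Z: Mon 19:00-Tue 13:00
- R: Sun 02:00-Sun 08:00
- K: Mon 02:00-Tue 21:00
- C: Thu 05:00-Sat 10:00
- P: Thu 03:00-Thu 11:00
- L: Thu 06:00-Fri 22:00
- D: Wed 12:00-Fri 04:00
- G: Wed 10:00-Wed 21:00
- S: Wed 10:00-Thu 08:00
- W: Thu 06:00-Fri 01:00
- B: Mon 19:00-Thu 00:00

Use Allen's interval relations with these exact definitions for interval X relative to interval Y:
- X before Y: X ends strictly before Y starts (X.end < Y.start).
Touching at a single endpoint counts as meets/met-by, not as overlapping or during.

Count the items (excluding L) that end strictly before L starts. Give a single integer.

5

Target L = [Thu 06:00, Fri 22:00].
B [Mon 19:00, Thu 00:00] → before → counts.
C [Thu 05:00, Sat 10:00] → contains → no.
D [Wed 12:00, Fri 04:00] → overlaps → no.
E [Mon 09:00, Mon 19:00] → before → counts.
G [Wed 10:00, Wed 21:00] → before → counts.
H [Mon 23:00, Fri 03:00] → overlaps → no.
K [Mon 02:00, Tue 21:00] → before → counts.
P [Thu 03:00, Thu 11:00] → overlaps → no.
R [Sun 02:00, Sun 08:00] → after → no.
S [Wed 10:00, Thu 08:00] → overlaps → no.
U [Tue 06:00, Thu 07:00] → overlaps → no.
W [Thu 06:00, Fri 01:00] → starts → no.
Z [Mon 19:00, Tue 13:00] → before → counts.
Total: 5.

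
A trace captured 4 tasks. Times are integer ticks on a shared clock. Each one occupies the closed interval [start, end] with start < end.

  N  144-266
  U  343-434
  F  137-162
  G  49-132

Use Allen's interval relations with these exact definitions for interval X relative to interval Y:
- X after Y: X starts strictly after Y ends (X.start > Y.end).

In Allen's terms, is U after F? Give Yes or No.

Yes

U = [343, 434], F = [137, 162].
Actual relation of U to F: after.
Asked whether 'after' holds → Yes.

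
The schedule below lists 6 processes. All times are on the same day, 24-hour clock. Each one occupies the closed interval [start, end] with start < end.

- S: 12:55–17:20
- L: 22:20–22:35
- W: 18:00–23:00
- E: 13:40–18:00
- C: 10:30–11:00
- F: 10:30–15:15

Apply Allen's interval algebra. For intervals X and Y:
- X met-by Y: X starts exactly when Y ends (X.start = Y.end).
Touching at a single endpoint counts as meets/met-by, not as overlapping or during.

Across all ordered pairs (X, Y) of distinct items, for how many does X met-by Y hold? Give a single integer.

1

Checking all 30 ordered pairs for relation 'met-by'; matching pairs in alphabetical order:
(W, E): W met-by E ✓
Count: 1.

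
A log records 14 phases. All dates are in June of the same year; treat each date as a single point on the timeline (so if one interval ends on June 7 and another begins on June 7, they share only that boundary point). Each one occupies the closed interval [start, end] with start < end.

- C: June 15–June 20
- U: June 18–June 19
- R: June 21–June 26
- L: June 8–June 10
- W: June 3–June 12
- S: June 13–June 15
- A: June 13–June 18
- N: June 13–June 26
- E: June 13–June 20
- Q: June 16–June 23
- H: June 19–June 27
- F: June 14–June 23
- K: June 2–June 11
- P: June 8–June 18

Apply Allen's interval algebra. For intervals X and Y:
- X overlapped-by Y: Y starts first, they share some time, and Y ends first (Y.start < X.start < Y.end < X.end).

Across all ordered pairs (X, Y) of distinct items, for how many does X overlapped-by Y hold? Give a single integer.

22

Checking all 182 ordered pairs for relation 'overlapped-by'; matching pairs in alphabetical order:
(C, A): C overlapped-by A ✓
(C, P): C overlapped-by P ✓
(E, P): E overlapped-by P ✓
(F, A): F overlapped-by A ✓
(F, E): F overlapped-by E ✓
(F, P): F overlapped-by P ✓
(F, S): F overlapped-by S ✓
(H, C): H overlapped-by C ✓
(H, E): H overlapped-by E ✓
(H, F): H overlapped-by F ✓
(H, N): H overlapped-by N ✓
(H, Q): H overlapped-by Q ✓
(N, P): N overlapped-by P ✓
(P, K): P overlapped-by K ✓
(P, W): P overlapped-by W ✓
(Q, A): Q overlapped-by A ✓
(Q, C): Q overlapped-by C ✓
(Q, E): Q overlapped-by E ✓
(Q, P): Q overlapped-by P ✓
(R, F): R overlapped-by F ✓
(R, Q): R overlapped-by Q ✓
(W, K): W overlapped-by K ✓
Count: 22.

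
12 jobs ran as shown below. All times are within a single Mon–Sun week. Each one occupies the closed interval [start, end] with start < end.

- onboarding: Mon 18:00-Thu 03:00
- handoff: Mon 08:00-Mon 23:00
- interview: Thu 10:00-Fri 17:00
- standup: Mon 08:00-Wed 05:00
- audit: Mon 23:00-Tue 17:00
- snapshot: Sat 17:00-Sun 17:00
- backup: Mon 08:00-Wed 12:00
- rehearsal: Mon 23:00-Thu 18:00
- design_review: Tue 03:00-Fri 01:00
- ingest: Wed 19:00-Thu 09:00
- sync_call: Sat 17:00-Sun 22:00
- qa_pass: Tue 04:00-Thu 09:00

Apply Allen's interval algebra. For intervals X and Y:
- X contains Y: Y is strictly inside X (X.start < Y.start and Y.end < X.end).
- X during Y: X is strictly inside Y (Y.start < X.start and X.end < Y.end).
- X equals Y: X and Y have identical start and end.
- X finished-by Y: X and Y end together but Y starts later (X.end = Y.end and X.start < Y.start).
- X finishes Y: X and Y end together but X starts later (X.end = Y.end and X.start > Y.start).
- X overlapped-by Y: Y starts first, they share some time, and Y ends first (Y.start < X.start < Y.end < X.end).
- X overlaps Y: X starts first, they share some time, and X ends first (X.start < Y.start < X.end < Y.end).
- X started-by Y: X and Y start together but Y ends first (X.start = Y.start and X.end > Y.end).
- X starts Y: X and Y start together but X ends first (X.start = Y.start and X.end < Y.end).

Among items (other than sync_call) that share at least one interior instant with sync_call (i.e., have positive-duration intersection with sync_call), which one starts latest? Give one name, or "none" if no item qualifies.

Target sync_call = [Sat 17:00, Sun 22:00].
audit [Mon 23:00, Tue 17:00] → before → excluded.
backup [Mon 08:00, Wed 12:00] → before → excluded.
design_review [Tue 03:00, Fri 01:00] → before → excluded.
handoff [Mon 08:00, Mon 23:00] → before → excluded.
ingest [Wed 19:00, Thu 09:00] → before → excluded.
interview [Thu 10:00, Fri 17:00] → before → excluded.
onboarding [Mon 18:00, Thu 03:00] → before → excluded.
qa_pass [Tue 04:00, Thu 09:00] → before → excluded.
rehearsal [Mon 23:00, Thu 18:00] → before → excluded.
snapshot [Sat 17:00, Sun 17:00] → starts → candidate.
standup [Mon 08:00, Wed 05:00] → before → excluded.
Among candidates, latest start is Sat 17:00 → snapshot.

snapshot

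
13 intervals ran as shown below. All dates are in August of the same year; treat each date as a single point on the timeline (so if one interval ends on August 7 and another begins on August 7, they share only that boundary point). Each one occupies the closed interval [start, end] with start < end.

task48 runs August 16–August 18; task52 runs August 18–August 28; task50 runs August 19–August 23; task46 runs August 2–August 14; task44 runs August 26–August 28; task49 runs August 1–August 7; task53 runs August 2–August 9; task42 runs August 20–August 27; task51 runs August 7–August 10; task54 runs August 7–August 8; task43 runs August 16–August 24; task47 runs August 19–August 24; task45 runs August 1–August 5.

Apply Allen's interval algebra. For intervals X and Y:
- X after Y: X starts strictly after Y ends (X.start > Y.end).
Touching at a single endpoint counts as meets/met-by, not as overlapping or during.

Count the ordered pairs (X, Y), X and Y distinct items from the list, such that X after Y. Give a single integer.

Checking all 156 ordered pairs for relation 'after'; matching pairs in alphabetical order:
(task42, task45): task42 after task45 ✓
(task42, task46): task42 after task46 ✓
(task42, task48): task42 after task48 ✓
(task42, task49): task42 after task49 ✓
(task42, task51): task42 after task51 ✓
(task42, task53): task42 after task53 ✓
(task42, task54): task42 after task54 ✓
(task43, task45): task43 after task45 ✓
(task43, task46): task43 after task46 ✓
(task43, task49): task43 after task49 ✓
(task43, task51): task43 after task51 ✓
(task43, task53): task43 after task53 ✓
(task43, task54): task43 after task54 ✓
(task44, task43): task44 after task43 ✓
(task44, task45): task44 after task45 ✓
(task44, task46): task44 after task46 ✓
(task44, task47): task44 after task47 ✓
(task44, task48): task44 after task48 ✓
(task44, task49): task44 after task49 ✓
(task44, task50): task44 after task50 ✓
(task44, task51): task44 after task51 ✓
(task44, task53): task44 after task53 ✓
(task44, task54): task44 after task54 ✓
(task47, task45): task47 after task45 ✓
... plus 27 further pairs not listed.
Count: 51.

51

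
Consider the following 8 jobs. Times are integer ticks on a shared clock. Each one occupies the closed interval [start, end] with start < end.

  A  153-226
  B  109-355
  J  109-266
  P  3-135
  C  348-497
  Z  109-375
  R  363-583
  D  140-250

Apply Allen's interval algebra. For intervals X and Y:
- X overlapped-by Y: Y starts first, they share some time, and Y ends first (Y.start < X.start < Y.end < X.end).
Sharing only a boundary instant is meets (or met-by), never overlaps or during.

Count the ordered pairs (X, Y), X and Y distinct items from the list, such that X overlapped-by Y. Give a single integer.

Checking all 56 ordered pairs for relation 'overlapped-by'; matching pairs in alphabetical order:
(B, P): B overlapped-by P ✓
(C, B): C overlapped-by B ✓
(C, Z): C overlapped-by Z ✓
(J, P): J overlapped-by P ✓
(R, C): R overlapped-by C ✓
(R, Z): R overlapped-by Z ✓
(Z, P): Z overlapped-by P ✓
Count: 7.

7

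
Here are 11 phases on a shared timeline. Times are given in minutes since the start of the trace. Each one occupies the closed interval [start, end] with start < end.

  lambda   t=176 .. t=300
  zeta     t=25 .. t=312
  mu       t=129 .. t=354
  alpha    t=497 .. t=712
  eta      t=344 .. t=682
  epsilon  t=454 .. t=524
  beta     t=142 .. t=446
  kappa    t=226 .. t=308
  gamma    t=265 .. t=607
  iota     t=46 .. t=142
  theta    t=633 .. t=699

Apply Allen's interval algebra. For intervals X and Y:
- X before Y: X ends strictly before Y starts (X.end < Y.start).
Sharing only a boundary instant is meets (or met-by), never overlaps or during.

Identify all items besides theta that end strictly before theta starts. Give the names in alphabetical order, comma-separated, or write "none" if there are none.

Target theta = [t=633, t=699].
alpha [t=497, t=712] → contains → no.
beta [t=142, t=446] → before → yes.
epsilon [t=454, t=524] → before → yes.
eta [t=344, t=682] → overlaps → no.
gamma [t=265, t=607] → before → yes.
iota [t=46, t=142] → before → yes.
kappa [t=226, t=308] → before → yes.
lambda [t=176, t=300] → before → yes.
mu [t=129, t=354] → before → yes.
zeta [t=25, t=312] → before → yes.
Result: beta, epsilon, gamma, iota, kappa, lambda, mu, zeta.

beta, epsilon, gamma, iota, kappa, lambda, mu, zeta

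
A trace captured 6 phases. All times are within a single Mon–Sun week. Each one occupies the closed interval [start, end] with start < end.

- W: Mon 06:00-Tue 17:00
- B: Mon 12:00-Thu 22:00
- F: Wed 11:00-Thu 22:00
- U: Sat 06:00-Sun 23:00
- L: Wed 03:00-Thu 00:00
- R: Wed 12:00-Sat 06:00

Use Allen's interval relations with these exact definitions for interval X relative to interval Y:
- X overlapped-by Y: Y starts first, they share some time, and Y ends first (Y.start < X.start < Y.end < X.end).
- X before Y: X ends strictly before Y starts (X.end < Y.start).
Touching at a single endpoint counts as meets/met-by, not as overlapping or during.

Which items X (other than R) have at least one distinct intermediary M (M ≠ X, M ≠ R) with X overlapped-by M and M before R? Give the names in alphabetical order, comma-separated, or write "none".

Target R = [Wed 12:00, Sat 06:00].
Intermediaries M with M before R: W.
Via W — items with X overlapped-by W: B.
Union: B.

B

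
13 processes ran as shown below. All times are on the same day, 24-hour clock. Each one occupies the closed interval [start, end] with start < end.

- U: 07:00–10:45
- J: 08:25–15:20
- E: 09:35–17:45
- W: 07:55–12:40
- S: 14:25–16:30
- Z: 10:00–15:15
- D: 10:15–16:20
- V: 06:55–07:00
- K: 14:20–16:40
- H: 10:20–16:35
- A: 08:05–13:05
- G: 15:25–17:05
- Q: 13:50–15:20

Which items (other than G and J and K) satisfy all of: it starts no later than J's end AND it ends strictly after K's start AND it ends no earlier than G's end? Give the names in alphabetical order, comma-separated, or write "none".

E

Conditions: its start is no later than J's end (X.start <= 15:20) AND its end is strictly after K's start (X.end > 14:20) AND its end is no earlier than G's end (X.end >= 17:05).
A: start 08:05 <= 15:20? ✓; end 13:05 > 14:20? ✗; end 13:05 >= 17:05? ✗ → no.
D: start 10:15 <= 15:20? ✓; end 16:20 > 14:20? ✓; end 16:20 >= 17:05? ✗ → no.
E: start 09:35 <= 15:20? ✓; end 17:45 > 14:20? ✓; end 17:45 >= 17:05? ✓ → yes.
H: start 10:20 <= 15:20? ✓; end 16:35 > 14:20? ✓; end 16:35 >= 17:05? ✗ → no.
Q: start 13:50 <= 15:20? ✓; end 15:20 > 14:20? ✓; end 15:20 >= 17:05? ✗ → no.
S: start 14:25 <= 15:20? ✓; end 16:30 > 14:20? ✓; end 16:30 >= 17:05? ✗ → no.
U: start 07:00 <= 15:20? ✓; end 10:45 > 14:20? ✗; end 10:45 >= 17:05? ✗ → no.
V: start 06:55 <= 15:20? ✓; end 07:00 > 14:20? ✗; end 07:00 >= 17:05? ✗ → no.
W: start 07:55 <= 15:20? ✓; end 12:40 > 14:20? ✗; end 12:40 >= 17:05? ✗ → no.
Z: start 10:00 <= 15:20? ✓; end 15:15 > 14:20? ✓; end 15:15 >= 17:05? ✗ → no.
Result: E.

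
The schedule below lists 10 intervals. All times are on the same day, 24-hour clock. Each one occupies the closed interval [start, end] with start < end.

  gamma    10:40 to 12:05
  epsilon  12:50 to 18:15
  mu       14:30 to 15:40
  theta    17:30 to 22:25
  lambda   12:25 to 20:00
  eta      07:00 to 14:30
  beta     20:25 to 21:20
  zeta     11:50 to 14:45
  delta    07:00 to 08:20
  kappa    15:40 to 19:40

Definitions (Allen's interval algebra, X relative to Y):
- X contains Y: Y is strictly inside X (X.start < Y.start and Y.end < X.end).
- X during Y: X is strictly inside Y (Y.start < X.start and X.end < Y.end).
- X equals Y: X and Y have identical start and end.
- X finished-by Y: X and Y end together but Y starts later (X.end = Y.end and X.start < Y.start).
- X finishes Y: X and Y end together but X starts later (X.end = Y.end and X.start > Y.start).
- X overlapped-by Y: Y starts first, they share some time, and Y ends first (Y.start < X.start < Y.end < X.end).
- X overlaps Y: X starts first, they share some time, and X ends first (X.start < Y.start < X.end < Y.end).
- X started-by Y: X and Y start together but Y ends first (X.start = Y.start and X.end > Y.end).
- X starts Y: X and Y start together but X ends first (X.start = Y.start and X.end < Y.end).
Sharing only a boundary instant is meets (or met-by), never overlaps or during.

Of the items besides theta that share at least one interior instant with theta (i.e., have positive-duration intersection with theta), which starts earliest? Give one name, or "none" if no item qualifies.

lambda

Target theta = [17:30, 22:25].
beta [20:25, 21:20] → during → candidate.
delta [07:00, 08:20] → before → excluded.
epsilon [12:50, 18:15] → overlaps → candidate.
eta [07:00, 14:30] → before → excluded.
gamma [10:40, 12:05] → before → excluded.
kappa [15:40, 19:40] → overlaps → candidate.
lambda [12:25, 20:00] → overlaps → candidate.
mu [14:30, 15:40] → before → excluded.
zeta [11:50, 14:45] → before → excluded.
Among candidates, earliest start is 12:25 → lambda.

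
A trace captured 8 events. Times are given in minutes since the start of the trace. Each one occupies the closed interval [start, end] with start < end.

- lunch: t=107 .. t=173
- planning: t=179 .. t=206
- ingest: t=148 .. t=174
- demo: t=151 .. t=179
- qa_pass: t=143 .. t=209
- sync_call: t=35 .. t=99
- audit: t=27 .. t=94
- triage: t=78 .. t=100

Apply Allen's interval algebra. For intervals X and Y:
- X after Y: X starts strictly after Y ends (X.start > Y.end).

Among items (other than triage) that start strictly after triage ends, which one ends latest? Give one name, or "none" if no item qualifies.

qa_pass

Target triage = [t=78, t=100].
audit [t=27, t=94] → overlaps → excluded.
demo [t=151, t=179] → after → candidate.
ingest [t=148, t=174] → after → candidate.
lunch [t=107, t=173] → after → candidate.
planning [t=179, t=206] → after → candidate.
qa_pass [t=143, t=209] → after → candidate.
sync_call [t=35, t=99] → overlaps → excluded.
Among candidates, latest end is t=209 → qa_pass.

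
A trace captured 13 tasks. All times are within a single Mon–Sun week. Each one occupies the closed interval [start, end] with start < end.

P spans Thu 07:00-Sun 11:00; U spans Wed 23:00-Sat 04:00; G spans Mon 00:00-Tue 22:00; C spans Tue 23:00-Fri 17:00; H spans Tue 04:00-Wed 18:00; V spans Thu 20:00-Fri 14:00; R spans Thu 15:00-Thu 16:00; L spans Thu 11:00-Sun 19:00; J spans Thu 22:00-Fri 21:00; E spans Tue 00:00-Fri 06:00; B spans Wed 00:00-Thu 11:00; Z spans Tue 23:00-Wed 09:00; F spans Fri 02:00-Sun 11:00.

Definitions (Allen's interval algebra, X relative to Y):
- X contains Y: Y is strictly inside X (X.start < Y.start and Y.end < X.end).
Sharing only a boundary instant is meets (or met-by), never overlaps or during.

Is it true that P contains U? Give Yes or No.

P = [Thu 07:00, Sun 11:00], U = [Wed 23:00, Sat 04:00].
Actual relation of P to U: overlapped-by.
Asked whether 'contains' holds → No.

No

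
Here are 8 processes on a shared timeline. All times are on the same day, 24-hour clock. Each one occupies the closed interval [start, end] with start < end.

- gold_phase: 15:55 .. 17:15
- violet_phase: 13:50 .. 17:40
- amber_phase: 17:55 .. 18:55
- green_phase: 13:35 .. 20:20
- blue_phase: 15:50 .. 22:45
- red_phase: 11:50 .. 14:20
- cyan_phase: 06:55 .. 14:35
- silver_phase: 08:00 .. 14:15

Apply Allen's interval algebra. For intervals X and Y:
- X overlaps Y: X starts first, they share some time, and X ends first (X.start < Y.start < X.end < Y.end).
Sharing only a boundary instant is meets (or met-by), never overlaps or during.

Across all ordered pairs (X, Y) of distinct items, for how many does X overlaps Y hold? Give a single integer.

9

Checking all 56 ordered pairs for relation 'overlaps'; matching pairs in alphabetical order:
(cyan_phase, green_phase): cyan_phase overlaps green_phase ✓
(cyan_phase, violet_phase): cyan_phase overlaps violet_phase ✓
(green_phase, blue_phase): green_phase overlaps blue_phase ✓
(red_phase, green_phase): red_phase overlaps green_phase ✓
(red_phase, violet_phase): red_phase overlaps violet_phase ✓
(silver_phase, green_phase): silver_phase overlaps green_phase ✓
(silver_phase, red_phase): silver_phase overlaps red_phase ✓
(silver_phase, violet_phase): silver_phase overlaps violet_phase ✓
(violet_phase, blue_phase): violet_phase overlaps blue_phase ✓
Count: 9.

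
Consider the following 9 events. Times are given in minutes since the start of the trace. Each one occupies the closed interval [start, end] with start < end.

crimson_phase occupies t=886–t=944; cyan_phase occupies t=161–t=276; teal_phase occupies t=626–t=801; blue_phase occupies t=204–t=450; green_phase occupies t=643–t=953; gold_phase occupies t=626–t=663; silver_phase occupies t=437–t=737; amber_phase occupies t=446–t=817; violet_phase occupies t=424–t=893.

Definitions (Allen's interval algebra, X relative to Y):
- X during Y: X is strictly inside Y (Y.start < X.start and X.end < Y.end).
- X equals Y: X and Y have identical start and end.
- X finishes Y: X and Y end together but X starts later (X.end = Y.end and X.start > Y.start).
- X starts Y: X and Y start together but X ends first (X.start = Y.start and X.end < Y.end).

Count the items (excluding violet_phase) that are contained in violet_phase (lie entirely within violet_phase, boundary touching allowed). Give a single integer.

4

Target violet_phase = [t=424, t=893].
amber_phase [t=446, t=817] → during → counts.
blue_phase [t=204, t=450] → overlaps → no.
crimson_phase [t=886, t=944] → overlapped-by → no.
cyan_phase [t=161, t=276] → before → no.
gold_phase [t=626, t=663] → during → counts.
green_phase [t=643, t=953] → overlapped-by → no.
silver_phase [t=437, t=737] → during → counts.
teal_phase [t=626, t=801] → during → counts.
Total: 4.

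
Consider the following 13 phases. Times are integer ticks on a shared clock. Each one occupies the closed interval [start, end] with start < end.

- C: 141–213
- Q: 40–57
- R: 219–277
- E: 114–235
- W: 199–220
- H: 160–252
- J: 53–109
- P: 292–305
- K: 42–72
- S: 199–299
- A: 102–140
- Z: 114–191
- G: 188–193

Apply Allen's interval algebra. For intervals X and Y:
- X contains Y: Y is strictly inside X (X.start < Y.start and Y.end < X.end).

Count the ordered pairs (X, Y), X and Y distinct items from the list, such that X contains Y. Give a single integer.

7

Checking all 156 ordered pairs for relation 'contains'; matching pairs in alphabetical order:
(C, G): C contains G ✓
(E, C): E contains C ✓
(E, G): E contains G ✓
(E, W): E contains W ✓
(H, G): H contains G ✓
(H, W): H contains W ✓
(S, R): S contains R ✓
Count: 7.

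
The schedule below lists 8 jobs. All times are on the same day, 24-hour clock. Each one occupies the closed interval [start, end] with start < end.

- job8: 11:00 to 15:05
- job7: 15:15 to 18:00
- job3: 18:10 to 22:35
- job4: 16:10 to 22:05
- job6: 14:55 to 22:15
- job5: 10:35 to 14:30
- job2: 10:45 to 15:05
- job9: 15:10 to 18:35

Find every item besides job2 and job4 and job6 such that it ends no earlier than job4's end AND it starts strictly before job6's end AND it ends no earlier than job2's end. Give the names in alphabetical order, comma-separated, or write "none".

job3

Conditions: its end is no earlier than job4's end (X.end >= 22:05) AND its start is strictly before job6's end (X.start < 22:15) AND its end is no earlier than job2's end (X.end >= 15:05).
job3: end 22:35 >= 22:05? ✓; start 18:10 < 22:15? ✓; end 22:35 >= 15:05? ✓ → yes.
job5: end 14:30 >= 22:05? ✗; start 10:35 < 22:15? ✓; end 14:30 >= 15:05? ✗ → no.
job7: end 18:00 >= 22:05? ✗; start 15:15 < 22:15? ✓; end 18:00 >= 15:05? ✓ → no.
job8: end 15:05 >= 22:05? ✗; start 11:00 < 22:15? ✓; end 15:05 >= 15:05? ✓ → no.
job9: end 18:35 >= 22:05? ✗; start 15:10 < 22:15? ✓; end 18:35 >= 15:05? ✓ → no.
Result: job3.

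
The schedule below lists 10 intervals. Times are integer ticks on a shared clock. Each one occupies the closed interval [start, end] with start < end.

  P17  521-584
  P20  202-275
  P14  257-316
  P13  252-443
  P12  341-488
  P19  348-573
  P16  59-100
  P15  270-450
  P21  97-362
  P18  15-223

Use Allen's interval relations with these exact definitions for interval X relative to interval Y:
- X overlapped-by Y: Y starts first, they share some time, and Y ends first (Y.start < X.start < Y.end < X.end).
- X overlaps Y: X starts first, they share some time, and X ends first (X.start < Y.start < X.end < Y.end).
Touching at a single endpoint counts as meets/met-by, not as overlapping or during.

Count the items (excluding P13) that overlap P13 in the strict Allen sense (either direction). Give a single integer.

5

Target P13 = [252, 443].
P12 [341, 488] → overlapped-by → counts.
P14 [257, 316] → during → no.
P15 [270, 450] → overlapped-by → counts.
P16 [59, 100] → before → no.
P17 [521, 584] → after → no.
P18 [15, 223] → before → no.
P19 [348, 573] → overlapped-by → counts.
P20 [202, 275] → overlaps → counts.
P21 [97, 362] → overlaps → counts.
Total: 5.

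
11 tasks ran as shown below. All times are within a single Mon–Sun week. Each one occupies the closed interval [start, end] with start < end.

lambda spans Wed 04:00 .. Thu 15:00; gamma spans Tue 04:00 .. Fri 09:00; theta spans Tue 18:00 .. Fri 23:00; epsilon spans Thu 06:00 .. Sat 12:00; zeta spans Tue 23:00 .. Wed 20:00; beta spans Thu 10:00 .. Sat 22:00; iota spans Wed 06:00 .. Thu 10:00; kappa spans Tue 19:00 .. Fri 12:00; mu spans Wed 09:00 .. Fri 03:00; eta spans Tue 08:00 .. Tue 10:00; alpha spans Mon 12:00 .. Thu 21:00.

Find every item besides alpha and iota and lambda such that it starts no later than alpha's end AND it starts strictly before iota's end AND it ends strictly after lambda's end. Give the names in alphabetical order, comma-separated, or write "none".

Conditions: its start is no later than alpha's end (X.start <= Thu 21:00) AND its start is strictly before iota's end (X.start < Thu 10:00) AND its end is strictly after lambda's end (X.end > Thu 15:00).
beta: start Thu 10:00 <= Thu 21:00? ✓; start Thu 10:00 < Thu 10:00? ✗; end Sat 22:00 > Thu 15:00? ✓ → no.
epsilon: start Thu 06:00 <= Thu 21:00? ✓; start Thu 06:00 < Thu 10:00? ✓; end Sat 12:00 > Thu 15:00? ✓ → yes.
eta: start Tue 08:00 <= Thu 21:00? ✓; start Tue 08:00 < Thu 10:00? ✓; end Tue 10:00 > Thu 15:00? ✗ → no.
gamma: start Tue 04:00 <= Thu 21:00? ✓; start Tue 04:00 < Thu 10:00? ✓; end Fri 09:00 > Thu 15:00? ✓ → yes.
kappa: start Tue 19:00 <= Thu 21:00? ✓; start Tue 19:00 < Thu 10:00? ✓; end Fri 12:00 > Thu 15:00? ✓ → yes.
mu: start Wed 09:00 <= Thu 21:00? ✓; start Wed 09:00 < Thu 10:00? ✓; end Fri 03:00 > Thu 15:00? ✓ → yes.
theta: start Tue 18:00 <= Thu 21:00? ✓; start Tue 18:00 < Thu 10:00? ✓; end Fri 23:00 > Thu 15:00? ✓ → yes.
zeta: start Tue 23:00 <= Thu 21:00? ✓; start Tue 23:00 < Thu 10:00? ✓; end Wed 20:00 > Thu 15:00? ✗ → no.
Result: epsilon, gamma, kappa, mu, theta.

epsilon, gamma, kappa, mu, theta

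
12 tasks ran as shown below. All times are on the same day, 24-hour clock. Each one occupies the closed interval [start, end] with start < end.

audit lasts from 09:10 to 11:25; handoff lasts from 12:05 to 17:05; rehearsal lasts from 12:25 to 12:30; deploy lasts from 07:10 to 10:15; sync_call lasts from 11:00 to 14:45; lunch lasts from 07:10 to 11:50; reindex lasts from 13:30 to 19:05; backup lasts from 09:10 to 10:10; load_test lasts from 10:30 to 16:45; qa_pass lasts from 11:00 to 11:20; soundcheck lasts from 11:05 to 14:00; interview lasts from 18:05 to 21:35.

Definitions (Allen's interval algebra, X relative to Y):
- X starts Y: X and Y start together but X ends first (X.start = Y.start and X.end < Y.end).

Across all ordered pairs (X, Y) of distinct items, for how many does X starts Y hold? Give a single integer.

3

Checking all 132 ordered pairs for relation 'starts'; matching pairs in alphabetical order:
(backup, audit): backup starts audit ✓
(deploy, lunch): deploy starts lunch ✓
(qa_pass, sync_call): qa_pass starts sync_call ✓
Count: 3.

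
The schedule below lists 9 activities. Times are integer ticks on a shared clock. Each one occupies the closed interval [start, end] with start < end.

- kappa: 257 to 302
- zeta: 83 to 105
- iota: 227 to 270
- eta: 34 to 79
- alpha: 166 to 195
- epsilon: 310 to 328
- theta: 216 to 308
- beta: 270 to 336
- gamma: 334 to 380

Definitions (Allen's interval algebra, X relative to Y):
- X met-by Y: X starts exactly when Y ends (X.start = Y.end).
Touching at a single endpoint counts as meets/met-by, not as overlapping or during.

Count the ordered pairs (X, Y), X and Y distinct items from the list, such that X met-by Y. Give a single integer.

1

Checking all 72 ordered pairs for relation 'met-by'; matching pairs in alphabetical order:
(beta, iota): beta met-by iota ✓
Count: 1.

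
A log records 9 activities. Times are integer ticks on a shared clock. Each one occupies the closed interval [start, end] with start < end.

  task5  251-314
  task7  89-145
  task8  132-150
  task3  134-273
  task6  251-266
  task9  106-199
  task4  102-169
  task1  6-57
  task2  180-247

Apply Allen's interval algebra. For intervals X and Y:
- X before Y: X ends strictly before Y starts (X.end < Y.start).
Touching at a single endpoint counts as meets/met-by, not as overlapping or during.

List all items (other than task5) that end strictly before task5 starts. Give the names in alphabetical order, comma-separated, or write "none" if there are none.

task1, task2, task4, task7, task8, task9

Target task5 = [251, 314].
task1 [6, 57] → before → yes.
task2 [180, 247] → before → yes.
task3 [134, 273] → overlaps → no.
task4 [102, 169] → before → yes.
task6 [251, 266] → starts → no.
task7 [89, 145] → before → yes.
task8 [132, 150] → before → yes.
task9 [106, 199] → before → yes.
Result: task1, task2, task4, task7, task8, task9.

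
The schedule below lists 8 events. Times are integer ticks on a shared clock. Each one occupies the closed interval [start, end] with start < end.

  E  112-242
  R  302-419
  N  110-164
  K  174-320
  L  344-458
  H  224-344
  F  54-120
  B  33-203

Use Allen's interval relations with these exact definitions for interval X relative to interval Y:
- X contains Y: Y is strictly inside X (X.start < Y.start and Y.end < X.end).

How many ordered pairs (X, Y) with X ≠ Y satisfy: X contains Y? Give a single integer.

Checking all 56 ordered pairs for relation 'contains'; matching pairs in alphabetical order:
(B, F): B contains F ✓
(B, N): B contains N ✓
Count: 2.

2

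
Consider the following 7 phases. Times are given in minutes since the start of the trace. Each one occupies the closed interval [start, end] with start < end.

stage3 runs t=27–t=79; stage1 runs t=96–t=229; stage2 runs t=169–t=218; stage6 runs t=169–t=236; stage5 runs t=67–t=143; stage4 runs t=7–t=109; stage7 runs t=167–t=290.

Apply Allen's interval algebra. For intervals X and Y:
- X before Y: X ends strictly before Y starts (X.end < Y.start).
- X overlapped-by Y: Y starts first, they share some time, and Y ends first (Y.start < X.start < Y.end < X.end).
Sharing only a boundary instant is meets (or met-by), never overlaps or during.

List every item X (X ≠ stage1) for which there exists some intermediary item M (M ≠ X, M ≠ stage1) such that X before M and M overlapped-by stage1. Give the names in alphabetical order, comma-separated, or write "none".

Target stage1 = [t=96, t=229].
Intermediaries M with M overlapped-by stage1: stage6, stage7.
Via stage6 — items with X before stage6: stage3, stage4, stage5.
Via stage7 — items with X before stage7: stage3, stage4, stage5.
Union: stage3, stage4, stage5.

stage3, stage4, stage5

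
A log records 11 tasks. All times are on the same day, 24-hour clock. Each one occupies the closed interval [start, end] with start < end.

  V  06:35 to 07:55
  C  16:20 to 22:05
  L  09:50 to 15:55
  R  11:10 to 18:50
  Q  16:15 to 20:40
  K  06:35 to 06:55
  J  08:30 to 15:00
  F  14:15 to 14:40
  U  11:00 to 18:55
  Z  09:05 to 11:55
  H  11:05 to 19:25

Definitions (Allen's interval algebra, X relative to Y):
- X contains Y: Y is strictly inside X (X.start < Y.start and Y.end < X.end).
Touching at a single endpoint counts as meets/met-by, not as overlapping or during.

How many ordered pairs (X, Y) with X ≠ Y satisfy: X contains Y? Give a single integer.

8

Checking all 110 ordered pairs for relation 'contains'; matching pairs in alphabetical order:
(H, F): H contains F ✓
(H, R): H contains R ✓
(J, F): J contains F ✓
(J, Z): J contains Z ✓
(L, F): L contains F ✓
(R, F): R contains F ✓
(U, F): U contains F ✓
(U, R): U contains R ✓
Count: 8.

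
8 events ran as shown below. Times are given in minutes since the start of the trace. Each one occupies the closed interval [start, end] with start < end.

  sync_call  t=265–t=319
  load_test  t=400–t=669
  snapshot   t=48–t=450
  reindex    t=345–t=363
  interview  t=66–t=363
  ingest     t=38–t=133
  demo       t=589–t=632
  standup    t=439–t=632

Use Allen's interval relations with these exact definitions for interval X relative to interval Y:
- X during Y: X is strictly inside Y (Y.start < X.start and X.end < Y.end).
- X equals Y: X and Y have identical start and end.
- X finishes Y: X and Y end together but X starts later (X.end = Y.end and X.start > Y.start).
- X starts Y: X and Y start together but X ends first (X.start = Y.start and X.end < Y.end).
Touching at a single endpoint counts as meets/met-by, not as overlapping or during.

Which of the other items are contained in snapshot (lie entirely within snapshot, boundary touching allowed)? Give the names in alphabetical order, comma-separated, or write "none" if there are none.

Target snapshot = [t=48, t=450].
demo [t=589, t=632] → after → no.
ingest [t=38, t=133] → overlaps → no.
interview [t=66, t=363] → during → yes.
load_test [t=400, t=669] → overlapped-by → no.
reindex [t=345, t=363] → during → yes.
standup [t=439, t=632] → overlapped-by → no.
sync_call [t=265, t=319] → during → yes.
Result: interview, reindex, sync_call.

interview, reindex, sync_call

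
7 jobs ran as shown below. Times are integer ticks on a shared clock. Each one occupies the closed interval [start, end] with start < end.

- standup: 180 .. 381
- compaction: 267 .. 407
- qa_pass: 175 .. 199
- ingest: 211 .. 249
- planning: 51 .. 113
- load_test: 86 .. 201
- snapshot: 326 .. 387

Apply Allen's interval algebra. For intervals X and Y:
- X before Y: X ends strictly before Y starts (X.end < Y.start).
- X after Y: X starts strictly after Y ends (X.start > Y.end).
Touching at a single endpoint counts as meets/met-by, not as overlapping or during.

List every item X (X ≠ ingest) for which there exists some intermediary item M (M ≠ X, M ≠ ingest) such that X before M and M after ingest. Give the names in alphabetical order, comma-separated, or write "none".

Target ingest = [211, 249].
Intermediaries M with M after ingest: compaction, snapshot.
Via compaction — items with X before compaction: load_test, planning, qa_pass.
Via snapshot — items with X before snapshot: load_test, planning, qa_pass.
Union: load_test, planning, qa_pass.

load_test, planning, qa_pass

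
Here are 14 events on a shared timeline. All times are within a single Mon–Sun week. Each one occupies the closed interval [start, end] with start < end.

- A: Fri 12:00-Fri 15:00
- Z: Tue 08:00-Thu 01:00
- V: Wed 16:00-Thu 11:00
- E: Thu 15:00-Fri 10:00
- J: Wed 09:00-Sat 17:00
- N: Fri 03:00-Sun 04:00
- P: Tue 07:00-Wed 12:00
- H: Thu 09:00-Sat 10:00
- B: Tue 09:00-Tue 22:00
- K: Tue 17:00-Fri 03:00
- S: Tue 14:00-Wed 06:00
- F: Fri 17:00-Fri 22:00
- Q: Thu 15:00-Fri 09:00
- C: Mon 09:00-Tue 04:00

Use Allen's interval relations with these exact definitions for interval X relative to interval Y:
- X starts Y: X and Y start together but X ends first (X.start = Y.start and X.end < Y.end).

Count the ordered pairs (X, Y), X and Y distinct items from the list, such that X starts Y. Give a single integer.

Checking all 182 ordered pairs for relation 'starts'; matching pairs in alphabetical order:
(Q, E): Q starts E ✓
Count: 1.

1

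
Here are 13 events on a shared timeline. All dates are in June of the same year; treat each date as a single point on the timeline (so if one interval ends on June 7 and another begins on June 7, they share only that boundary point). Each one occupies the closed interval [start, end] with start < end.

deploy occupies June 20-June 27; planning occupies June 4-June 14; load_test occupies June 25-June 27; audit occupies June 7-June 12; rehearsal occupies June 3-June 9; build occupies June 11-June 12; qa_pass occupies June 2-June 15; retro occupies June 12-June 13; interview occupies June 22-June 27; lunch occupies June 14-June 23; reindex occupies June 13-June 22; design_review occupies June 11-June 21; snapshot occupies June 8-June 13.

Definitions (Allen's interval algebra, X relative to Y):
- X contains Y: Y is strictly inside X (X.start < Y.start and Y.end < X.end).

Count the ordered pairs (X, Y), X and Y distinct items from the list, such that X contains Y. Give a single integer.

12

Checking all 156 ordered pairs for relation 'contains'; matching pairs in alphabetical order:
(design_review, retro): design_review contains retro ✓
(planning, audit): planning contains audit ✓
(planning, build): planning contains build ✓
(planning, retro): planning contains retro ✓
(planning, snapshot): planning contains snapshot ✓
(qa_pass, audit): qa_pass contains audit ✓
(qa_pass, build): qa_pass contains build ✓
(qa_pass, planning): qa_pass contains planning ✓
(qa_pass, rehearsal): qa_pass contains rehearsal ✓
(qa_pass, retro): qa_pass contains retro ✓
(qa_pass, snapshot): qa_pass contains snapshot ✓
(snapshot, build): snapshot contains build ✓
Count: 12.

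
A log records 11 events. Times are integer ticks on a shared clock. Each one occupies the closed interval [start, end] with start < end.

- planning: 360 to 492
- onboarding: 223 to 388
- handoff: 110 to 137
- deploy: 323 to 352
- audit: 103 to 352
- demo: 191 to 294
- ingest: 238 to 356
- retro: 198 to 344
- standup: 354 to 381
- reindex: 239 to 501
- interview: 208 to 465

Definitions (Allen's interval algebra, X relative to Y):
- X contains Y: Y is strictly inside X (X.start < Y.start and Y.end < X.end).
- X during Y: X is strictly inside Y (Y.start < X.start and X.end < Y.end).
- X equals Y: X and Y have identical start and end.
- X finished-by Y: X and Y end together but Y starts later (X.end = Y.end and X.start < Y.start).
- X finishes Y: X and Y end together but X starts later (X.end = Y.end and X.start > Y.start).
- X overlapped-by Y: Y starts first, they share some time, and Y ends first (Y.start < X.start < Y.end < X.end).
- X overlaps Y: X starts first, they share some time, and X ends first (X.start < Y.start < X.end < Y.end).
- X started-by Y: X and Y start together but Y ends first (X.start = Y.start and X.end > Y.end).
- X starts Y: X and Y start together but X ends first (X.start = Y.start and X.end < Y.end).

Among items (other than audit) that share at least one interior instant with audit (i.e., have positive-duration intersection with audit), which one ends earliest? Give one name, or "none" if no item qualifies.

handoff

Target audit = [103, 352].
demo [191, 294] → during → candidate.
deploy [323, 352] → finishes → candidate.
handoff [110, 137] → during → candidate.
ingest [238, 356] → overlapped-by → candidate.
interview [208, 465] → overlapped-by → candidate.
onboarding [223, 388] → overlapped-by → candidate.
planning [360, 492] → after → excluded.
reindex [239, 501] → overlapped-by → candidate.
retro [198, 344] → during → candidate.
standup [354, 381] → after → excluded.
Among candidates, earliest end is 137 → handoff.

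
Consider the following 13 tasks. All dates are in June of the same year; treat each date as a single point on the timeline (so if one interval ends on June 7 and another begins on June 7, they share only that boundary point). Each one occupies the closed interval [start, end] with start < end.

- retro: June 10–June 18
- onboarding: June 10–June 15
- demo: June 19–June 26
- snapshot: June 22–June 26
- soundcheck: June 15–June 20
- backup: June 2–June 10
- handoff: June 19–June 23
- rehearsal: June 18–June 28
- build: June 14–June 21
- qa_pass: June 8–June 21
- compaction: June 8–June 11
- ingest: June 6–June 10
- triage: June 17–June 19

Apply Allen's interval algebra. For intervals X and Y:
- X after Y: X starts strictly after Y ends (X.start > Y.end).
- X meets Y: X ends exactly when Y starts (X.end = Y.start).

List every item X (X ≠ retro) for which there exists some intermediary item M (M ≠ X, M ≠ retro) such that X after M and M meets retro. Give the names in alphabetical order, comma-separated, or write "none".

Target retro = [June 10, June 18].
Intermediaries M with M meets retro: backup, ingest.
Via backup — items with X after backup: build, demo, handoff, rehearsal, snapshot, soundcheck, triage.
Via ingest — items with X after ingest: build, demo, handoff, rehearsal, snapshot, soundcheck, triage.
Union: build, demo, handoff, rehearsal, snapshot, soundcheck, triage.

build, demo, handoff, rehearsal, snapshot, soundcheck, triage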